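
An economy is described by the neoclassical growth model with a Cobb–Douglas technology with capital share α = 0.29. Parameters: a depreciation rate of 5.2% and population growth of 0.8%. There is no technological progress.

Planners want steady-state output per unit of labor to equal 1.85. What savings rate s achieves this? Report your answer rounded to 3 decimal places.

s ≈ 0.271

At the steady state, Δk = 0, so s·k^α = (n + δ)·k.
Since y* = [s/(n + δ)]^(α/(1−α)), we have s/(n + δ) = (y*)^((1−α)/α) = 1.85^2.4483 = 4.5094.
Therefore s = 4.5094 × (n + δ) = 4.5094 × 0.060 = 0.2706.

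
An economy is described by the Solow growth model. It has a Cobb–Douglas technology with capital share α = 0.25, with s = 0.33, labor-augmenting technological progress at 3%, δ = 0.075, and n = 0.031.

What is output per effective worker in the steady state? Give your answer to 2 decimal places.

y* ≈ 1.34

Steady state requires s·f(k) = (n + g + δ)·k, i.e. s·k^α = (n + g + δ)·k.
Rearranging, k^(1−α) = s / (n + g + δ).
k^0.75 = 0.33 / (0.031 + 0.030 + 0.075) = 0.33 / 0.136 = 2.4265
k* = 2.4265^(1/0.75) ≈ 3.2607
y* = (k*)^α = 3.2607^0.25 ≈ 1.3438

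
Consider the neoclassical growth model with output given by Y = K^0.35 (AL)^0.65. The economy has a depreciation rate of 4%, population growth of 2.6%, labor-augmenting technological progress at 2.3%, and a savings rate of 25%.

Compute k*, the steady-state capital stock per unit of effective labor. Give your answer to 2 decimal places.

k* ≈ 4.90

Steady state requires s·f(k) = (n + g + δ)·k, i.e. s·k^α = (n + g + δ)·k.
Dividing both sides by k: k^(1−α) = s / (n + g + δ).
k^0.65 = 0.25 / (0.026 + 0.023 + 0.040) = 0.25 / 0.089 = 2.8090
k* = 2.8090^(1/0.65) ≈ 4.8987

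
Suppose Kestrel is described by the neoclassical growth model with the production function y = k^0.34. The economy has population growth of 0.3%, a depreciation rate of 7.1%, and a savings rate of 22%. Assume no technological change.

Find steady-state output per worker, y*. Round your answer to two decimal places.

y* = 1.75

At the steady state, Δk = 0, so s·k^α = (n + δ)·k.
Dividing both sides by k: k^(1−α) = s / (n + δ).
k^0.66 = 0.22 / (0.003 + 0.071) = 0.22 / 0.074 = 2.9730
k* = 2.9730^(1/0.66) ≈ 5.2115
y* = (k*)^α = 5.2115^0.34 ≈ 1.7529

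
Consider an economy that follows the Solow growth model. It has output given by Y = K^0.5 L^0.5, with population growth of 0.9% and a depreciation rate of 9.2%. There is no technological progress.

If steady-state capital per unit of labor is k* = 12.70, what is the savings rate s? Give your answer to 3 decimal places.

Steady state requires s·f(k) = (n + δ)·k, i.e. s·k^α = (n + δ)·k.
So s / (n + δ) = (k*)^(1−α) = 12.70^0.5 = 3.5637.
Therefore s = 3.5637 × (n + δ) = 3.5637 × 0.101 = 0.3599.

s ≈ 0.360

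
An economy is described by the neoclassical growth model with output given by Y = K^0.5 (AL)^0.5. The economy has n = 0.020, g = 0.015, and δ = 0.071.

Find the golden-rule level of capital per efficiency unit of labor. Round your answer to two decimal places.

k_gold ≈ 22.25

The golden rule sets f'(k) = n + g + δ, i.e. α·k^(α−1) = n + g + δ.
So k^(1−α) = α / (n + g + δ) = 0.5 / 0.106 = 4.7170.
k_gold = 4.7170^(1/0.5) ≈ 22.2501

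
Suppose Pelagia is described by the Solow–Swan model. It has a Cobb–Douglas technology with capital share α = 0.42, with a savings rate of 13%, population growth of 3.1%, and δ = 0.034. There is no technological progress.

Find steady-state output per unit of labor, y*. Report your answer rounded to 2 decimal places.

In steady state, investment equals break-even investment: s·k^α = (n + δ)·k.
Rearranging, k^(1−α) = s / (n + δ).
k^0.58 = 0.13 / (0.031 + 0.034) = 0.13 / 0.065 = 2.0000
k* = 2.0000^(1/0.58) ≈ 3.3038
y* = (k*)^α = 3.3038^0.42 ≈ 1.6519

y* ≈ 1.65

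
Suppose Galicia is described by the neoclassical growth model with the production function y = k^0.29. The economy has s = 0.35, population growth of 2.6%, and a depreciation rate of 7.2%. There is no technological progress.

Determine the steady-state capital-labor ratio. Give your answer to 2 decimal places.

k* ≈ 6.01

In steady state, investment equals break-even investment: s·k^α = (n + δ)·k.
Rearranging, k^(1−α) = s / (n + δ).
k^0.71 = 0.35 / (0.026 + 0.072) = 0.35 / 0.098 = 3.5714
k* = 3.5714^(1/0.71) ≈ 6.0068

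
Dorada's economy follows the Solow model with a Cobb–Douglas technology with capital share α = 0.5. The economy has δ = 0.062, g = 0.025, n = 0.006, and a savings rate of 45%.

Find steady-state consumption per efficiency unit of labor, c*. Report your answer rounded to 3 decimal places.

c* ≈ 2.661

Steady state requires s·f(k) = (n + g + δ)·k, i.e. s·k^α = (n + g + δ)·k.
Dividing both sides by k: k^(1−α) = s / (n + g + δ).
k^0.5 = 0.45 / (0.006 + 0.025 + 0.062) = 0.45 / 0.093 = 4.8387
k* = 4.8387^(1/0.5) ≈ 23.4130
y* = (k*)^α = 23.4130^0.5 ≈ 4.8387
c* = (1 − s)·y* = (1 − 0.45) × 4.8387 ≈ 2.6613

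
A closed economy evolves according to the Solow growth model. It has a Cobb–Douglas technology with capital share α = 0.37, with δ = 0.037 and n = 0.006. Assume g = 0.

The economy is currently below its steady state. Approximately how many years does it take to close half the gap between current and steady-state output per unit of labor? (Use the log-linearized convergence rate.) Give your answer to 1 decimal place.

about 25.6 years

Near the steady state the convergence rate is λ = (1 − α)(n + δ).
λ = (1 − 0.37) × 0.043 = 0.63 × 0.043 = 0.02709
Half-life = ln 2 / λ = 0.6931 / 0.02709 ≈ 25.59 years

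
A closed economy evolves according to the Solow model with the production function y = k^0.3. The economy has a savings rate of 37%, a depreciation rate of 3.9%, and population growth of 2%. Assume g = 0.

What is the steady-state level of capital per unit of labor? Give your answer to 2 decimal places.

In steady state, investment equals break-even investment: s·k^α = (n + δ)·k.
Rearranging, k^(1−α) = s / (n + δ).
k^0.7 = 0.37 / (0.020 + 0.039) = 0.37 / 0.059 = 6.2712
k* = 6.2712^(1/0.7) ≈ 13.7744

k* = 13.77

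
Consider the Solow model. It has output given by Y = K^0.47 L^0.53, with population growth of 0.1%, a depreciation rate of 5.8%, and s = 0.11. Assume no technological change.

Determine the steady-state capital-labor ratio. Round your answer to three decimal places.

k* = 3.239

Steady state requires s·f(k) = (n + δ)·k, i.e. s·k^α = (n + δ)·k.
Dividing both sides by k: k^(1−α) = s / (n + δ).
k^0.53 = 0.11 / (0.001 + 0.058) = 0.11 / 0.059 = 1.8644
k* = 1.8644^(1/0.53) ≈ 3.2393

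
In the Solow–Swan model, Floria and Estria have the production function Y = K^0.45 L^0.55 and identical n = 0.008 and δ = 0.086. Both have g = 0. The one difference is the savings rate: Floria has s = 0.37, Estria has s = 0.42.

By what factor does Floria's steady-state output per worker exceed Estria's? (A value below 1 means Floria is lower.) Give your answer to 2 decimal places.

Steady-state y* = [s/(n + δ)]^(α/(1−α)), so the ratio is [ (s_F/(n + δ)_F) / (s_E/(n + δ)_E) ]^0.8182.
s_F/(n + δ)_F = 0.37/0.094 = 3.9362; s_E/(n + δ)_E = 0.42/0.094 = 4.4681.
Ratio = (3.9362/4.4681)^0.8182 = 0.8810^0.8182 ≈ 0.9015

ratio ≈ 0.90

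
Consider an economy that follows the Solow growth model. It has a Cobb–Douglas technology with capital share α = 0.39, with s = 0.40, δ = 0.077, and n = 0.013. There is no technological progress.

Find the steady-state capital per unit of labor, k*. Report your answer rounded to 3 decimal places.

At the steady state, Δk = 0, so s·k^α = (n + δ)·k.
Rearranging, k^(1−α) = s / (n + δ).
k^0.61 = 0.40 / (0.013 + 0.077) = 0.40 / 0.090 = 4.4444
k* = 4.4444^(1/0.61) ≈ 11.5342

k* ≈ 11.534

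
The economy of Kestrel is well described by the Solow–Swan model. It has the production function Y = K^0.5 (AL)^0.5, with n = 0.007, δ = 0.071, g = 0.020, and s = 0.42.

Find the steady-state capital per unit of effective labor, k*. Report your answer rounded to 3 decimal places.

k* ≈ 18.367

At the steady state, Δk = 0, so s·k^α = (n + g + δ)·k.
Dividing both sides by k: k^(1−α) = s / (n + g + δ).
k^0.5 = 0.42 / (0.007 + 0.020 + 0.071) = 0.42 / 0.098 = 4.2857
k* = 4.2857^(1/0.5) ≈ 18.3672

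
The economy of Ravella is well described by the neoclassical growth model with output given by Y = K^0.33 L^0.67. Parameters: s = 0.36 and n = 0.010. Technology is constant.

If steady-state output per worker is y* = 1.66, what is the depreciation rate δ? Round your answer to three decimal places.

δ ≈ 0.119

Steady state requires s·f(k) = (n + δ)·k, i.e. s·k^α = (n + δ)·k.
Since y* = [s/(n + δ)]^(α/(1−α)), we have s/(n + δ) = (y*)^((1−α)/α) = 1.66^2.0303 = 2.7982.
Therefore n + δ = s / 2.7982 = 0.36 / 2.7982 = 0.1287, so δ = 0.1287 − 0.010 = 0.1187.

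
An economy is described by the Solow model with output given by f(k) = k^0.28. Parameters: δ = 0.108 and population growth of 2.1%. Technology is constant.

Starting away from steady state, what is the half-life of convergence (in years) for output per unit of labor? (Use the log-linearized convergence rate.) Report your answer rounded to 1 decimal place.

Near the steady state the convergence rate is λ = (1 − α)(n + δ).
λ = (1 − 0.28) × 0.129 = 0.72 × 0.129 = 0.09288
Half-life = ln 2 / λ = 0.6931 / 0.09288 ≈ 7.46 years

about 7.5 years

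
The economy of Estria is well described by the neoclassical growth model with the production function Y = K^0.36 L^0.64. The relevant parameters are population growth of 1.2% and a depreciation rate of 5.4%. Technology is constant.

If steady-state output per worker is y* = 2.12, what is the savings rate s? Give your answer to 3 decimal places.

s ≈ 0.251

Steady state requires s·f(k) = (n + δ)·k, i.e. s·k^α = (n + δ)·k.
Since y* = [s/(n + δ)]^(α/(1−α)), we have s/(n + δ) = (y*)^((1−α)/α) = 2.12^1.7778 = 3.8033.
Therefore s = 3.8033 × (n + δ) = 3.8033 × 0.066 = 0.2510.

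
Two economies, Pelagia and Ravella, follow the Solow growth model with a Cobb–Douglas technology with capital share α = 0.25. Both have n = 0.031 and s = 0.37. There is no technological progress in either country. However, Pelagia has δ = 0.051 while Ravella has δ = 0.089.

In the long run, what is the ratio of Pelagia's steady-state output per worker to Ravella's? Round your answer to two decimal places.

Steady-state y* = [s/(n + δ)]^(α/(1−α)), so the ratio is [ (s_P/(n + δ)_P) / (s_R/(n + δ)_R) ]^0.3333.
s_P/(n + δ)_P = 0.37/0.082 = 4.5122; s_R/(n + δ)_R = 0.37/0.120 = 3.0833.
Ratio = (4.5122/3.0833)^0.3333 = 1.4634^0.3333 ≈ 1.1353

y*_P / y*_R ≈ 1.14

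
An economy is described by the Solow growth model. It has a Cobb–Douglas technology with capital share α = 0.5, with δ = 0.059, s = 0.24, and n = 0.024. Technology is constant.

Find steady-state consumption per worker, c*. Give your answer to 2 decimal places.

c* = 2.20

At the steady state, Δk = 0, so s·k^α = (n + δ)·k.
Rearranging, k^(1−α) = s / (n + δ).
k^0.5 = 0.24 / (0.024 + 0.059) = 0.24 / 0.083 = 2.8916
k* = 2.8916^(1/0.5) ≈ 8.3614
y* = (k*)^α = 8.3614^0.5 ≈ 2.8916
c* = (1 − s)·y* = (1 − 0.24) × 2.8916 ≈ 2.1976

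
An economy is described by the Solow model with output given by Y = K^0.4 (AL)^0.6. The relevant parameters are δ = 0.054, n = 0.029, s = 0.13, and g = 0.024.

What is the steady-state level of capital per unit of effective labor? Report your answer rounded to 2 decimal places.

In steady state, investment equals break-even investment: s·k^α = (n + g + δ)·k.
Rearranging, k^(1−α) = s / (n + g + δ).
k^0.6 = 0.13 / (0.029 + 0.024 + 0.054) = 0.13 / 0.107 = 1.2150
k* = 1.2150^(1/0.6) ≈ 1.3834

k* = 1.38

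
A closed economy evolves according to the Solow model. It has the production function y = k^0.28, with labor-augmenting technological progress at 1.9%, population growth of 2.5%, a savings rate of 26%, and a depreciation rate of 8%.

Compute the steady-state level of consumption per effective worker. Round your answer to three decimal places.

In steady state, investment equals break-even investment: s·k^α = (n + g + δ)·k.
Dividing both sides by k: k^(1−α) = s / (n + g + δ).
k^0.72 = 0.26 / (0.025 + 0.019 + 0.080) = 0.26 / 0.124 = 2.0968
k* = 2.0968^(1/0.72) ≈ 2.7964
y* = (k*)^α = 2.7964^0.28 ≈ 1.3337
c* = (1 − s)·y* = (1 − 0.26) × 1.3337 ≈ 0.9869

c* ≈ 0.987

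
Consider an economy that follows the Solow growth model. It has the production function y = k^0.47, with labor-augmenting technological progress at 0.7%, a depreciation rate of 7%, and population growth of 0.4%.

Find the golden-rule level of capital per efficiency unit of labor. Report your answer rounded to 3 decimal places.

The golden rule sets f'(k) = n + g + δ, i.e. α·k^(α−1) = n + g + δ.
So k^(1−α) = α / (n + g + δ) = 0.47 / 0.081 = 5.8025.
k_gold = 5.8025^(1/0.53) ≈ 27.5920

k_gold ≈ 27.592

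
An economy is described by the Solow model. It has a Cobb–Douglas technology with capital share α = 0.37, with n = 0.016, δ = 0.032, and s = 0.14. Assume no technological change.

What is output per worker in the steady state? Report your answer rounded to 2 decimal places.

y* ≈ 1.88

At the steady state, Δk = 0, so s·k^α = (n + δ)·k.
Rearranging, k^(1−α) = s / (n + δ).
k^0.63 = 0.14 / (0.016 + 0.032) = 0.14 / 0.048 = 2.9167
k* = 2.9167^(1/0.63) ≈ 5.4692
y* = (k*)^α = 5.4692^0.37 ≈ 1.8751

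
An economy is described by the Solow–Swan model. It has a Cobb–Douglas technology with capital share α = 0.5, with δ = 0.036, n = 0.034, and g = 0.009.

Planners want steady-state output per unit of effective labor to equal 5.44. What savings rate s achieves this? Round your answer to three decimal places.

s ≈ 0.430

Steady state requires s·f(k) = (n + g + δ)·k, i.e. s·k^α = (n + g + δ)·k.
Since y* = [s/(n + g + δ)]^(α/(1−α)), we have s/(n + g + δ) = (y*)^((1−α)/α) = 5.44^1 = 5.4400.
Therefore s = 5.4400 × (n + g + δ) = 5.4400 × 0.079 = 0.4298.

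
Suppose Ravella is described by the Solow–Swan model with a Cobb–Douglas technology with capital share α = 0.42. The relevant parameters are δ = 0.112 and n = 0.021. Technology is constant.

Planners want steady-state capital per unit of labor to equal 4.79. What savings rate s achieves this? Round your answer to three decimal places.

s ≈ 0.330

At the steady state, Δk = 0, so s·k^α = (n + δ)·k.
So s / (n + δ) = (k*)^(1−α) = 4.79^0.58 = 2.4808.
Therefore s = 2.4808 × (n + δ) = 2.4808 × 0.133 = 0.3299.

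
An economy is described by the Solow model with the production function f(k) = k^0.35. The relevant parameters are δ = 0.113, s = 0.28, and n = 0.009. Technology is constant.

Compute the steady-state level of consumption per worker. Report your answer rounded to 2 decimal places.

c* ≈ 1.13

In steady state, investment equals break-even investment: s·k^α = (n + δ)·k.
Rearranging, k^(1−α) = s / (n + δ).
k^0.65 = 0.28 / (0.009 + 0.113) = 0.28 / 0.122 = 2.2951
k* = 2.2951^(1/0.65) ≈ 3.5899
y* = (k*)^α = 3.5899^0.35 ≈ 1.5642
c* = (1 − s)·y* = (1 − 0.28) × 1.5642 ≈ 1.1262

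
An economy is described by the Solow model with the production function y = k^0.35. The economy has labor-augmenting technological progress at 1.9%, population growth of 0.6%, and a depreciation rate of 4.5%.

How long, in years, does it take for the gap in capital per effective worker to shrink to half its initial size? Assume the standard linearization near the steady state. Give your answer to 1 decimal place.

Near the steady state the convergence rate is λ = (1 − α)(n + g + δ).
λ = (1 − 0.35) × 0.070 = 0.65 × 0.070 = 0.0455
Half-life = ln 2 / λ = 0.6931 / 0.0455 ≈ 15.23 years

half-life ≈ 15.2 years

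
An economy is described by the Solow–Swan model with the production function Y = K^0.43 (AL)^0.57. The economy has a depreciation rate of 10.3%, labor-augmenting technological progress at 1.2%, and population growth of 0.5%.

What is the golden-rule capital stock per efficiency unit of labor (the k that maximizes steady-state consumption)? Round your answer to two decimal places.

k_gold ≈ 9.38

The golden rule sets f'(k) = n + g + δ, i.e. α·k^(α−1) = n + g + δ.
So k^(1−α) = α / (n + g + δ) = 0.43 / 0.120 = 3.5833.
k_gold = 3.5833^(1/0.57) ≈ 9.3848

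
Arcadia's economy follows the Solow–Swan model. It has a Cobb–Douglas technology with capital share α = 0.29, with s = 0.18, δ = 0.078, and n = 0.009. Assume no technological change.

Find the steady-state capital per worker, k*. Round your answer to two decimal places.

At the steady state, Δk = 0, so s·k^α = (n + δ)·k.
Rearranging, k^(1−α) = s / (n + δ).
k^0.71 = 0.18 / (0.009 + 0.078) = 0.18 / 0.087 = 2.0690
k* = 2.0690^(1/0.71) ≈ 2.7844

k* = 2.78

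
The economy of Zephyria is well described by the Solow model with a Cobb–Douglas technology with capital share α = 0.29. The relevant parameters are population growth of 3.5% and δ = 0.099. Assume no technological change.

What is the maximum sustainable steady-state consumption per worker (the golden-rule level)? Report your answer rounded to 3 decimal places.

At the golden rule, f'(k) = n + δ, so α·k^(α−1) = n + δ and k_gold = (α/(n + δ))^(1/(1−α)).
k_gold = (0.29/0.134)^(1/0.71) = 2.1642^1.4085 ≈ 2.9667
c_gold = f(k_gold) − (n + δ)·k_gold = 1.3708 − 0.134×2.9667 ≈ 0.9733

c_gold ≈ 0.973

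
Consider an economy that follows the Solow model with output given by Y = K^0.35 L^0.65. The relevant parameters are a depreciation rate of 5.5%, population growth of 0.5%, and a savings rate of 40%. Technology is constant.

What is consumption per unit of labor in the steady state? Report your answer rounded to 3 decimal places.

At the steady state, Δk = 0, so s·k^α = (n + δ)·k.
Dividing both sides by k: k^(1−α) = s / (n + δ).
k^0.65 = 0.40 / (0.005 + 0.055) = 0.40 / 0.060 = 6.6667
k* = 6.6667^(1/0.65) ≈ 18.5163
y* = (k*)^α = 18.5163^0.35 ≈ 2.7774
c* = (1 − s)·y* = (1 − 0.40) × 2.7774 ≈ 1.6664

c* ≈ 1.666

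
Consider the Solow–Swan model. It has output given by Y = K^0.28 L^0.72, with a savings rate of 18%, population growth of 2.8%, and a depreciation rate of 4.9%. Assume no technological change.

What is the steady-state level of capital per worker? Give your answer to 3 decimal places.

k* ≈ 3.252

In steady state, investment equals break-even investment: s·k^α = (n + δ)·k.
Rearranging, k^(1−α) = s / (n + δ).
k^0.72 = 0.18 / (0.028 + 0.049) = 0.18 / 0.077 = 2.3377
k* = 2.3377^(1/0.72) ≈ 3.2524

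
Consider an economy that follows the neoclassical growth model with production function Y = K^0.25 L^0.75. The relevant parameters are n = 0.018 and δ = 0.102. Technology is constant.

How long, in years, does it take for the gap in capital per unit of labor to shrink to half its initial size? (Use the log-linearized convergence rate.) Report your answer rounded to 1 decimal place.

Near the steady state the convergence rate is λ = (1 − α)(n + δ).
λ = (1 − 0.25) × 0.120 = 0.75 × 0.120 = 0.0900
Half-life = ln 2 / λ = 0.6931 / 0.0900 ≈ 7.70 years

about 7.7 years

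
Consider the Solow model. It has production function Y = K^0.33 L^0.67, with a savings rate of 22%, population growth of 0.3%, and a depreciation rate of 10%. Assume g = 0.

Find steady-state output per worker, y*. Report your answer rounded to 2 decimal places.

y* = 1.45

At the steady state, Δk = 0, so s·k^α = (n + δ)·k.
Dividing both sides by k: k^(1−α) = s / (n + δ).
k^0.67 = 0.22 / (0.003 + 0.100) = 0.22 / 0.103 = 2.1359
k* = 2.1359^(1/0.67) ≈ 3.1039
y* = (k*)^α = 3.1039^0.33 ≈ 1.4532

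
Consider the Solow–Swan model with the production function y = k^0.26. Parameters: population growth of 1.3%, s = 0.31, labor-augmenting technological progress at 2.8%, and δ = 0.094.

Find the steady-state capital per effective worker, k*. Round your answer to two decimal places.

Steady state requires s·f(k) = (n + g + δ)·k, i.e. s·k^α = (n + g + δ)·k.
Rearranging, k^(1−α) = s / (n + g + δ).
k^0.74 = 0.31 / (0.013 + 0.028 + 0.094) = 0.31 / 0.135 = 2.2963
k* = 2.2963^(1/0.74) ≈ 3.0752

k* = 3.08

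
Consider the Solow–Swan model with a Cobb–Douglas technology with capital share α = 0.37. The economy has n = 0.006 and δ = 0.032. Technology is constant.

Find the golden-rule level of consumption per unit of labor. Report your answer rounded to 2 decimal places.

At the golden rule, f'(k) = n + δ, so α·k^(α−1) = n + δ and k_gold = (α/(n + δ))^(1/(1−α)).
k_gold = (0.37/0.038)^(1/0.63) = 9.7368^1.5873 ≈ 37.0607
c_gold = f(k_gold) − (n + δ)·k_gold = 3.8063 − 0.038×37.0607 ≈ 2.3980

c_gold ≈ 2.40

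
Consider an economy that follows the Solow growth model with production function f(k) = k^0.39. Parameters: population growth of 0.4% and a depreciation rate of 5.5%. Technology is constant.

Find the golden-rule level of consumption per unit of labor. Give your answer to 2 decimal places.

At the golden rule, f'(k) = n + δ, so α·k^(α−1) = n + δ and k_gold = (α/(n + δ))^(1/(1−α)).
k_gold = (0.39/0.059)^(1/0.61) = 6.6102^1.6393 ≈ 22.1094
c_gold = f(k_gold) − (n + δ)·k_gold = 3.3449 − 0.059×22.1094 ≈ 2.0404

c_gold ≈ 2.04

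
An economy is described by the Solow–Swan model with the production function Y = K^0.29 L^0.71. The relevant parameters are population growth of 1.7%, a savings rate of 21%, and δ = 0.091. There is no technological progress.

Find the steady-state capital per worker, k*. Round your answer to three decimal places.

k* = 2.551

Steady state requires s·f(k) = (n + δ)·k, i.e. s·k^α = (n + δ)·k.
Dividing both sides by k: k^(1−α) = s / (n + δ).
k^0.71 = 0.21 / (0.017 + 0.091) = 0.21 / 0.108 = 1.9444
k* = 1.9444^(1/0.71) ≈ 2.5512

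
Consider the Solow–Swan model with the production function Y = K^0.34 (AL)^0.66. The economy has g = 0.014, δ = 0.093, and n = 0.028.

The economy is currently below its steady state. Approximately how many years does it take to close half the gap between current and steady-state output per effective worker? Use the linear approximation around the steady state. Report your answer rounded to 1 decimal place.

about 7.8 years

Near the steady state the convergence rate is λ = (1 − α)(n + g + δ).
λ = (1 − 0.34) × 0.135 = 0.66 × 0.135 = 0.0891
Half-life = ln 2 / λ = 0.6931 / 0.0891 ≈ 7.78 years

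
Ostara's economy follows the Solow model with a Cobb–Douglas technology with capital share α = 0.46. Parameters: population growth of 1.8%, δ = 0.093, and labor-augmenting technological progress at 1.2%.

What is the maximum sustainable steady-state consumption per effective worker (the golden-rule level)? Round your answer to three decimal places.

At the golden rule, f'(k) = n + g + δ, so α·k^(α−1) = n + g + δ and k_gold = (α/(n + g + δ))^(1/(1−α)).
k_gold = (0.46/0.123)^(1/0.54) = 3.7398^1.8519 ≈ 11.5042
c_gold = f(k_gold) − (n + g + δ)·k_gold = 3.0761 − 0.123×11.5042 ≈ 1.6611

c_gold ≈ 1.661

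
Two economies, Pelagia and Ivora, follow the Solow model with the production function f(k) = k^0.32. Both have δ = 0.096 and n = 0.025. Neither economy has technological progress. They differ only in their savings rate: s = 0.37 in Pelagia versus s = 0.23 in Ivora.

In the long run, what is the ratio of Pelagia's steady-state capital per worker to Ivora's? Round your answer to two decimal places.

Steady-state k* = [s/(n + δ)]^(1/(1−α)), so the ratio is [ (s_P/(n + δ)_P) / (s_I/(n + δ)_I) ]^1.4706.
s_P/(n + δ)_P = 0.37/0.121 = 3.0579; s_I/(n + δ)_I = 0.23/0.121 = 1.9008.
Ratio = (3.0579/1.9008)^1.4706 = 1.6087^1.4706 ≈ 2.0121

k*_P / k*_I ≈ 2.01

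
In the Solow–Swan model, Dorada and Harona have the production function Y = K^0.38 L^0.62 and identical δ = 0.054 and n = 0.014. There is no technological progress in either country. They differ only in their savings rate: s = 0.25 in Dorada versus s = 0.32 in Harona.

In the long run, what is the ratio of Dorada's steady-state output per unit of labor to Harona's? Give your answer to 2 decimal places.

Steady-state y* = [s/(n + δ)]^(α/(1−α)), so the ratio is [ (s_D/(n + δ)_D) / (s_H/(n + δ)_H) ]^0.6129.
s_D/(n + δ)_D = 0.25/0.068 = 3.6765; s_H/(n + δ)_H = 0.32/0.068 = 4.7059.
Ratio = (3.6765/4.7059)^0.6129 = 0.7813^0.6129 ≈ 0.8596

ratio ≈ 0.86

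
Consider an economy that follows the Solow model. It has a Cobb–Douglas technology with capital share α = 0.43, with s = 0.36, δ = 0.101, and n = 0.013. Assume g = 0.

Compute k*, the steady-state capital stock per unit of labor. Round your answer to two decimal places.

k* = 7.52

At the steady state, Δk = 0, so s·k^α = (n + δ)·k.
Rearranging, k^(1−α) = s / (n + δ).
k^0.57 = 0.36 / (0.013 + 0.101) = 0.36 / 0.114 = 3.1579
k* = 3.1579^(1/0.57) ≈ 7.5186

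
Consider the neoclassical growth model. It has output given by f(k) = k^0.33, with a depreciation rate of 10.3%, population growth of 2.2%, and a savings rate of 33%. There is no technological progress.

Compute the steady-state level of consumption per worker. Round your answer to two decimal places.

In steady state, investment equals break-even investment: s·k^α = (n + δ)·k.
Rearranging, k^(1−α) = s / (n + δ).
k^0.67 = 0.33 / (0.022 + 0.103) = 0.33 / 0.125 = 2.6400
k* = 2.6400^(1/0.67) ≈ 4.2585
y* = (k*)^α = 4.2585^0.33 ≈ 1.6131
c* = (1 − s)·y* = (1 − 0.33) × 1.6131 ≈ 1.0808

c* ≈ 1.08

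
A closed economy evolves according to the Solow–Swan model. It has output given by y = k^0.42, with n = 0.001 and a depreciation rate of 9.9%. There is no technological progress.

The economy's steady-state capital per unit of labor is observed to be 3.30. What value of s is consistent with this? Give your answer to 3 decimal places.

In steady state, investment equals break-even investment: s·k^α = (n + δ)·k.
So s / (n + δ) = (k*)^(1−α) = 3.30^0.58 = 1.9987.
Therefore s = 1.9987 × (n + δ) = 1.9987 × 0.100 = 0.1999.

s ≈ 0.200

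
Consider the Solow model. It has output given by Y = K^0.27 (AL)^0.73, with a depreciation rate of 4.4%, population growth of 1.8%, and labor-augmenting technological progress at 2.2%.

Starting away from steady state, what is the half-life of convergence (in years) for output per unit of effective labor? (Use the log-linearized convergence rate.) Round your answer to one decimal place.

about 11.3 years

Near the steady state the convergence rate is λ = (1 − α)(n + g + δ).
λ = (1 − 0.27) × 0.084 = 0.73 × 0.084 = 0.06132
Half-life = ln 2 / λ = 0.6931 / 0.06132 ≈ 11.30 years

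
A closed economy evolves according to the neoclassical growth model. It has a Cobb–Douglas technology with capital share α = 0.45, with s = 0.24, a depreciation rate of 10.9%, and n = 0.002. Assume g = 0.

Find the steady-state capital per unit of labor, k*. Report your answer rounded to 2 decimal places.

k* = 4.06

At the steady state, Δk = 0, so s·k^α = (n + δ)·k.
Dividing both sides by k: k^(1−α) = s / (n + δ).
k^0.55 = 0.24 / (0.002 + 0.109) = 0.24 / 0.111 = 2.1622
k* = 2.1622^(1/0.55) ≈ 4.0635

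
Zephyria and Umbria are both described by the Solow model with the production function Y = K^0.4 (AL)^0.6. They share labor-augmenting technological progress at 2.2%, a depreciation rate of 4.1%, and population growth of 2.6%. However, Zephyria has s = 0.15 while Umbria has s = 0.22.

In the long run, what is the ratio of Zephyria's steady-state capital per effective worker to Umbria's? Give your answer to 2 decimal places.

Steady-state k* = [s/(n + g + δ)]^(1/(1−α)), so the ratio is [ (s_Z/(n + g + δ)_Z) / (s_U/(n + g + δ)_U) ]^1.6667.
s_Z/(n + g + δ)_Z = 0.15/0.089 = 1.6854; s_U/(n + g + δ)_U = 0.22/0.089 = 2.4719.
Ratio = (1.6854/2.4719)^1.6667 = 0.6818^1.6667 ≈ 0.5281

ratio ≈ 0.53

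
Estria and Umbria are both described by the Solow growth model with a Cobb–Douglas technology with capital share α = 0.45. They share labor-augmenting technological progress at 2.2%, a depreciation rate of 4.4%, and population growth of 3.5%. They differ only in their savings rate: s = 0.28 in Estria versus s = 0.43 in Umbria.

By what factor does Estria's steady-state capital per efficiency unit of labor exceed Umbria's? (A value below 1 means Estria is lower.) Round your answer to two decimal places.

Steady-state k* = [s/(n + g + δ)]^(1/(1−α)), so the ratio is [ (s_E/(n + g + δ)_E) / (s_U/(n + g + δ)_U) ]^1.8182.
s_E/(n + g + δ)_E = 0.28/0.101 = 2.7723; s_U/(n + g + δ)_U = 0.43/0.101 = 4.2574.
Ratio = (2.7723/4.2574)^1.8182 = 0.6512^1.8182 ≈ 0.4585

ratio ≈ 0.46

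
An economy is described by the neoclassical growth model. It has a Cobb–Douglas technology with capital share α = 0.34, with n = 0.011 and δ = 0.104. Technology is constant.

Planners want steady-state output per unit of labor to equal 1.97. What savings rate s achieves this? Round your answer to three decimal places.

s ≈ 0.429

At the steady state, Δk = 0, so s·k^α = (n + δ)·k.
Since y* = [s/(n + δ)]^(α/(1−α)), we have s/(n + δ) = (y*)^((1−α)/α) = 1.97^1.9412 = 3.7292.
Therefore s = 3.7292 × (n + δ) = 3.7292 × 0.115 = 0.4289.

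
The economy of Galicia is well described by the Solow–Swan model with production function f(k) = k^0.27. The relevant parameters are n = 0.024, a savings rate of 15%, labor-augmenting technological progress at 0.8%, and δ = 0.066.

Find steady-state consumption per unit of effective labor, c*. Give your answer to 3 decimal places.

c* ≈ 0.995

At the steady state, Δk = 0, so s·k^α = (n + g + δ)·k.
Rearranging, k^(1−α) = s / (n + g + δ).
k^0.73 = 0.15 / (0.024 + 0.008 + 0.066) = 0.15 / 0.098 = 1.5306
k* = 1.5306^(1/0.73) ≈ 1.7916
y* = (k*)^α = 1.7916^0.27 ≈ 1.1705
c* = (1 − s)·y* = (1 − 0.15) × 1.1705 ≈ 0.9949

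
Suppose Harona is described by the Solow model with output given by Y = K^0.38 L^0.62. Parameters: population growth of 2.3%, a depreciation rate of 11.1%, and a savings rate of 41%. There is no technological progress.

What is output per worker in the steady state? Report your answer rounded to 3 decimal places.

In steady state, investment equals break-even investment: s·k^α = (n + δ)·k.
Dividing both sides by k: k^(1−α) = s / (n + δ).
k^0.62 = 0.41 / (0.023 + 0.111) = 0.41 / 0.134 = 3.0597
k* = 3.0597^(1/0.62) ≈ 6.0723
y* = (k*)^α = 6.0723^0.38 ≈ 1.9846

y* ≈ 1.985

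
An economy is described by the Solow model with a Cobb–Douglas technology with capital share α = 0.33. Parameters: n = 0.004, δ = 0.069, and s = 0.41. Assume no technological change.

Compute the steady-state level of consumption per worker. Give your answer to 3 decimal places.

In steady state, investment equals break-even investment: s·k^α = (n + δ)·k.
Dividing both sides by k: k^(1−α) = s / (n + δ).
k^0.67 = 0.41 / (0.004 + 0.069) = 0.41 / 0.073 = 5.6164
k* = 5.6164^(1/0.67) ≈ 13.1400
y* = (k*)^α = 13.1400^0.33 ≈ 2.3396
c* = (1 − s)·y* = (1 − 0.41) × 2.3396 ≈ 1.3804

c* = 1.380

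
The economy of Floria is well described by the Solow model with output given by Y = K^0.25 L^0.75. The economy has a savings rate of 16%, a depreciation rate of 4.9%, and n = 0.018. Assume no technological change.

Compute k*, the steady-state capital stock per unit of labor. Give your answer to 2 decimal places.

Steady state requires s·f(k) = (n + δ)·k, i.e. s·k^α = (n + δ)·k.
Dividing both sides by k: k^(1−α) = s / (n + δ).
k^0.75 = 0.16 / (0.018 + 0.049) = 0.16 / 0.067 = 2.3881
k* = 2.3881^(1/0.75) ≈ 3.1921

k* = 3.19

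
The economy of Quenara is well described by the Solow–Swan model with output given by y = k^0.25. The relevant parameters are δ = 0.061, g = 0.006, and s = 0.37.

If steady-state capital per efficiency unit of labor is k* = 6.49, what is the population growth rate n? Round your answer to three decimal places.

In steady state, investment equals break-even investment: s·k^α = (n + g + δ)·k.
So s / (n + g + δ) = (k*)^(1−α) = 6.49^0.75 = 4.0662.
Therefore n + g + δ = s / 4.0662 = 0.37 / 4.0662 = 0.0910, so n = 0.0910 − 0.067 = 0.0240.

n ≈ 0.024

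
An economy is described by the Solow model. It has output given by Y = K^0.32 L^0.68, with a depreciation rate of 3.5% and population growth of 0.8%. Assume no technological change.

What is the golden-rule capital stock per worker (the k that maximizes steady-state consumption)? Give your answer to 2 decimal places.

k_gold ≈ 19.14

The golden rule sets f'(k) = n + δ, i.e. α·k^(α−1) = n + δ.
So k^(1−α) = α / (n + δ) = 0.32 / 0.043 = 7.4419.
k_gold = 7.4419^(1/0.68) ≈ 19.1376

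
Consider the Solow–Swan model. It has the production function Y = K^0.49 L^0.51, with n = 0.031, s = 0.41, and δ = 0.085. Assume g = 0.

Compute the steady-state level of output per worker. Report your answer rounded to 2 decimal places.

y* ≈ 3.36

At the steady state, Δk = 0, so s·k^α = (n + δ)·k.
Dividing both sides by k: k^(1−α) = s / (n + δ).
k^0.51 = 0.41 / (0.031 + 0.085) = 0.41 / 0.116 = 3.5345
k* = 3.5345^(1/0.51) ≈ 11.8892
y* = (k*)^α = 11.8892^0.49 ≈ 3.3638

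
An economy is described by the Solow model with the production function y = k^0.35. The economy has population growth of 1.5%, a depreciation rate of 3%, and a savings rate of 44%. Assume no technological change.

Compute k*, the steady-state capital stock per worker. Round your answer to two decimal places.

At the steady state, Δk = 0, so s·k^α = (n + δ)·k.
Dividing both sides by k: k^(1−α) = s / (n + δ).
k^0.65 = 0.44 / (0.015 + 0.030) = 0.44 / 0.045 = 9.7778
k* = 9.7778^(1/0.65) ≈ 33.3770

k* ≈ 33.38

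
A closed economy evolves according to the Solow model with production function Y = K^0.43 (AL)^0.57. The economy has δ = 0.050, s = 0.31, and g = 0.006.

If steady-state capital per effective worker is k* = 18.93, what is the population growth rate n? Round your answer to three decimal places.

At the steady state, Δk = 0, so s·k^α = (n + g + δ)·k.
So s / (n + g + δ) = (k*)^(1−α) = 18.93^0.57 = 5.3453.
Therefore n + g + δ = s / 5.3453 = 0.31 / 5.3453 = 0.0580, so n = 0.0580 − 0.056 = 0.0020.

n ≈ 0.002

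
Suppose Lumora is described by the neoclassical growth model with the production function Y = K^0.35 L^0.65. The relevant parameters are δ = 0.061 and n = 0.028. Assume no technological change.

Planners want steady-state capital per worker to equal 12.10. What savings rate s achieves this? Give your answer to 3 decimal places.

Steady state requires s·f(k) = (n + δ)·k, i.e. s·k^α = (n + δ)·k.
So s / (n + δ) = (k*)^(1−α) = 12.10^0.65 = 5.0560.
Therefore s = 5.0560 × (n + δ) = 5.0560 × 0.089 = 0.4500.

s ≈ 0.450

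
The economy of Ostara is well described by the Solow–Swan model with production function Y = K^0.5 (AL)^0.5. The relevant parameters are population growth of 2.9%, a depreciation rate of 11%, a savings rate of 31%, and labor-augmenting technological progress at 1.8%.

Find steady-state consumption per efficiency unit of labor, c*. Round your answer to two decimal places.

Steady state requires s·f(k) = (n + g + δ)·k, i.e. s·k^α = (n + g + δ)·k.
Rearranging, k^(1−α) = s / (n + g + δ).
k^0.5 = 0.31 / (0.029 + 0.018 + 0.110) = 0.31 / 0.157 = 1.9745
k* = 1.9745^(1/0.5) ≈ 3.8987
y* = (k*)^α = 3.8987^0.5 ≈ 1.9745
c* = (1 − s)·y* = (1 − 0.31) × 1.9745 ≈ 1.3624

c* ≈ 1.36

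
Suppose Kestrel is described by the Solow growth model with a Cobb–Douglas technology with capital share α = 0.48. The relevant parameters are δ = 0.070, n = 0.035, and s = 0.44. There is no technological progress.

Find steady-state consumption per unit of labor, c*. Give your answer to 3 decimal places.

In steady state, investment equals break-even investment: s·k^α = (n + δ)·k.
Rearranging, k^(1−α) = s / (n + δ).
k^0.52 = 0.44 / (0.035 + 0.070) = 0.44 / 0.105 = 4.1905
k* = 4.1905^(1/0.52) ≈ 15.7277
y* = (k*)^α = 15.7277^0.48 ≈ 3.7532
c* = (1 − s)·y* = (1 − 0.44) × 3.7532 ≈ 2.1018

c* = 2.102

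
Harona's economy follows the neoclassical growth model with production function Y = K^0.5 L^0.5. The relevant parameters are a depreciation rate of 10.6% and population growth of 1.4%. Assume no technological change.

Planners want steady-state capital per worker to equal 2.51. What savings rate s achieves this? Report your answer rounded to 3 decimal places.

Steady state requires s·f(k) = (n + δ)·k, i.e. s·k^α = (n + δ)·k.
So s / (n + δ) = (k*)^(1−α) = 2.51^0.5 = 1.5843.
Therefore s = 1.5843 × (n + δ) = 1.5843 × 0.120 = 0.1901.

s ≈ 0.190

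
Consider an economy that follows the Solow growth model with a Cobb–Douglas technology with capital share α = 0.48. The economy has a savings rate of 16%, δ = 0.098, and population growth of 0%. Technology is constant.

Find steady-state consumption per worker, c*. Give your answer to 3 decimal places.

c* = 1.321

At the steady state, Δk = 0, so s·k^α = (n + δ)·k.
Rearranging, k^(1−α) = s / (n + δ).
k^0.52 = 0.16 / (0.000 + 0.098) = 0.16 / 0.098 = 1.6327
k* = 1.6327^(1/0.52) ≈ 2.5671
y* = (k*)^α = 2.5671^0.48 ≈ 1.5723
c* = (1 − s)·y* = (1 − 0.16) × 1.5723 ≈ 1.3207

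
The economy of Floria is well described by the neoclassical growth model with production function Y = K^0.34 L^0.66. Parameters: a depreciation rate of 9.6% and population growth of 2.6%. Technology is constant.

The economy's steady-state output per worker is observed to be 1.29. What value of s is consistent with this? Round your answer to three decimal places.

In steady state, investment equals break-even investment: s·k^α = (n + δ)·k.
Since y* = [s/(n + δ)]^(α/(1−α)), we have s/(n + δ) = (y*)^((1−α)/α) = 1.29^1.9412 = 1.6394.
Therefore s = 1.6394 × (n + δ) = 1.6394 × 0.122 = 0.2000.

s ≈ 0.200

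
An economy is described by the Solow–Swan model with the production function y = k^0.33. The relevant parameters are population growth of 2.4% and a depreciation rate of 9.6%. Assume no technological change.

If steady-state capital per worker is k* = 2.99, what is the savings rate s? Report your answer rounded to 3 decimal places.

s ≈ 0.250

Steady state requires s·f(k) = (n + δ)·k, i.e. s·k^α = (n + δ)·k.
So s / (n + δ) = (k*)^(1−α) = 2.99^0.67 = 2.0831.
Therefore s = 2.0831 × (n + δ) = 2.0831 × 0.120 = 0.2500.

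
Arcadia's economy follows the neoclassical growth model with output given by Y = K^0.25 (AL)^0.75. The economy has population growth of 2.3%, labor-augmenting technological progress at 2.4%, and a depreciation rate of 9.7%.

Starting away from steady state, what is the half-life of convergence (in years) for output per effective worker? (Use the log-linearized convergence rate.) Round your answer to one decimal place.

about 6.4 years

Near the steady state the convergence rate is λ = (1 − α)(n + g + δ).
λ = (1 − 0.25) × 0.144 = 0.75 × 0.144 = 0.1080
Half-life = ln 2 / λ = 0.6931 / 0.1080 ≈ 6.42 years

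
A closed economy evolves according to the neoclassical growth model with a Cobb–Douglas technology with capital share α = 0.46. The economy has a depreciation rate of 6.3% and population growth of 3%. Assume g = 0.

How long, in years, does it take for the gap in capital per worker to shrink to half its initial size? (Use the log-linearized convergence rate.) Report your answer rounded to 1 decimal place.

about 13.8 years

Near the steady state the convergence rate is λ = (1 − α)(n + δ).
λ = (1 − 0.46) × 0.093 = 0.54 × 0.093 = 0.05022
Half-life = ln 2 / λ = 0.6931 / 0.05022 ≈ 13.80 years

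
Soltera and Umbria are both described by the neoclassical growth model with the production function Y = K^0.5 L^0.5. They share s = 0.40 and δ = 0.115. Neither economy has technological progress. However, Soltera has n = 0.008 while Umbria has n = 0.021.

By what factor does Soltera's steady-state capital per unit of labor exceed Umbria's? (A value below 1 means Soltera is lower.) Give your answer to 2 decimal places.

Steady-state k* = [s/(n + δ)]^(1/(1−α)), so the ratio is [ (s_S/(n + δ)_S) / (s_U/(n + δ)_U) ]^2.
s_S/(n + δ)_S = 0.40/0.123 = 3.2520; s_U/(n + δ)_U = 0.40/0.136 = 2.9412.
Ratio = (3.2520/2.9412)^2 = 1.1057^2 ≈ 1.2226

k*_S / k*_U ≈ 1.22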